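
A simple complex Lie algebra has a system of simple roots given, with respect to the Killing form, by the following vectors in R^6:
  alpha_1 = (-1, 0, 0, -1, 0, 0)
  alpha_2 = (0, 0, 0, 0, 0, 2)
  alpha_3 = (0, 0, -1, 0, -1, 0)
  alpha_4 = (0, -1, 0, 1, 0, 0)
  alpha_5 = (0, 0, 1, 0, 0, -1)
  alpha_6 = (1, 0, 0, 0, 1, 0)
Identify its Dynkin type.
Compute the Cartan integers a_ij = 2(alpha_i, alpha_j)/(alpha_j, alpha_j); the resulting 6x6 Cartan matrix is
[[2, 0, 0, -1, 0, -1], [0, 2, 0, 0, -2, 0], [0, 0, 2, 0, -1, -1], [-1, 0, 0, 2, 0, 0], [0, -1, -1, 0, 2, 0], [-1, 0, -1, 0, 0, 2]].
The roots have two lengths (squared-length ratio 2:1); the short ones are alpha_{1,3,4,5,6}. The associated Dynkin diagram is a chain of 6 nodes with a double edge at one end; the terminal node there is the unique long simple root (C_6), so the type is C_6 (the algebra sp(12)).

C_6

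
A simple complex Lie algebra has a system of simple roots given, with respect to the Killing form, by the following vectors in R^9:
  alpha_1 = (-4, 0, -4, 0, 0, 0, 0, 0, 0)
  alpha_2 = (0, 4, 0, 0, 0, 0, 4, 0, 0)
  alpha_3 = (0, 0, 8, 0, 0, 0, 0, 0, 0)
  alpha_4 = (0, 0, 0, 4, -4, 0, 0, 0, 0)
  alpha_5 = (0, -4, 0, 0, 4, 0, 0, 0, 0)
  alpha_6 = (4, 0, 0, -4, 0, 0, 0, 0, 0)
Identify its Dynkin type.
C_6 (sp(12))

Compute the Cartan integers a_ij = 2(alpha_i, alpha_j)/(alpha_j, alpha_j); the resulting 6x6 Cartan matrix is
[[2, 0, -1, 0, 0, -1], [0, 2, 0, 0, -1, 0], [-2, 0, 2, 0, 0, 0], [0, 0, 0, 2, -1, -1], [0, -1, 0, -1, 2, 0], [-1, 0, 0, -1, 0, 2]].
The roots have two lengths (squared-length ratio 2:1); the short ones are alpha_{1,2,4,5,6}. The associated Dynkin diagram is a chain of 6 nodes with a double edge at one end; the terminal node there is the unique long simple root (C_6), so the type is C_6 (the algebra sp(12)).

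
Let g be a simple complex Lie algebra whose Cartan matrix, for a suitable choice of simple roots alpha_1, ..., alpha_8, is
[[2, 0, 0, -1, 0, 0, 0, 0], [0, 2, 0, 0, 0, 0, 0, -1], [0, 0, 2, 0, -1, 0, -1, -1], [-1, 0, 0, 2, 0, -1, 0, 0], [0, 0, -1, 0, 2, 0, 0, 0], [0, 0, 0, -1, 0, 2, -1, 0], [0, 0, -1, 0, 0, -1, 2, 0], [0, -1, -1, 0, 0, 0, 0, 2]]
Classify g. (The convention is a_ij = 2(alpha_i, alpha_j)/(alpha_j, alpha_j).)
The matrix has rank 8 with 2's on the diagonal. Reading the off-diagonal entries as Dynkin edges (a single edge where a_ij = a_ji = -1; a double or triple edge where a_ij * a_ji = 2 or 3), the diagram is a chain of 7 nodes with one extra node attached to the third node from one end (E_8). One simple-root ordering that puts it in standard form is (alpha_2, alpha_5, alpha_8, alpha_3, alpha_7, alpha_6, alpha_4, alpha_1). So the algebra is type E_8.

E_8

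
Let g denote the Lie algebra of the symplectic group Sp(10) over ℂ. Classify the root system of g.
type C_5

This is sp(10), which has dimension 10(10+1)/2 = 55 and rank 10/2 = 5. In the classification of classical Lie algebras, the symplectic algebra sp(2n) has type C_n; here n = 5, so the Dynkin diagram is a chain of 5 nodes with a double edge at one end; the terminal node there is the unique long simple root (C_5). Hence the type is C_5.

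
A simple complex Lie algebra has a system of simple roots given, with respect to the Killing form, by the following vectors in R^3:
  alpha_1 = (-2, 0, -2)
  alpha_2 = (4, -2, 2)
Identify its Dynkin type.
G_2

Compute the Cartan integers a_ij = 2(alpha_i, alpha_j)/(alpha_j, alpha_j); the resulting 2x2 Cartan matrix is
[[2, -1], [-3, 2]].
The roots have two lengths (squared-length ratio 3:1); the short ones are alpha_{1}. The associated Dynkin diagram is two nodes joined by a triple edge (G_2), so the type is G_2.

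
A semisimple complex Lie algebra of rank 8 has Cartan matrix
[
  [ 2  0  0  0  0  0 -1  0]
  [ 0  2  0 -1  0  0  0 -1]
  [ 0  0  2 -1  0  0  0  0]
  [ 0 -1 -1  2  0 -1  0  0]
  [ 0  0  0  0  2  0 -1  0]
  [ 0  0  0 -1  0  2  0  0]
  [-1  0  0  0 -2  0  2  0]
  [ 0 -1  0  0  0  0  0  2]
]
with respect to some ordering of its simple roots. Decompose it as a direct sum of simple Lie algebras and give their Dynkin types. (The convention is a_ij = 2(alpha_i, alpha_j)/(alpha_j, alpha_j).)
The diagram associated to this matrix has two connected components: the simple roots {alpha_1, alpha_5, alpha_7} form a chain of 3 nodes with a double edge at one end; the terminal node there is the unique short simple root (B_3), and {alpha_2, alpha_3, alpha_4, alpha_6, alpha_8} form a chain of 3 nodes with a fork of two nodes at one end (D_5). A semisimple Lie algebra decomposes uniquely as the direct sum of simple ideals, one per connected component of its Dynkin diagram, so g ≅ B_3 ⊕ D_5 (dimension 21 + 45 = 66).

B_3 ⊕ D_5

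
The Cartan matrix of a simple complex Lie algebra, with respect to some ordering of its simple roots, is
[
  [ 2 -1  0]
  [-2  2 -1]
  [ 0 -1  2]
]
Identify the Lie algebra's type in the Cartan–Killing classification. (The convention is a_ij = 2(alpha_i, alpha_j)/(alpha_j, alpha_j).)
The matrix has rank 3 with 2's on the diagonal. Reading the off-diagonal entries as Dynkin edges (a single edge where a_ij = a_ji = -1; a double or triple edge where a_ij * a_ji = 2 or 3), the diagram is a chain of 3 nodes with a double edge at one end; the terminal node there is the unique short simple root (B_3). One simple-root ordering that puts it in standard form is (alpha_3, alpha_2, alpha_1). So the algebra is type B_3, i.e. so(7).

B_3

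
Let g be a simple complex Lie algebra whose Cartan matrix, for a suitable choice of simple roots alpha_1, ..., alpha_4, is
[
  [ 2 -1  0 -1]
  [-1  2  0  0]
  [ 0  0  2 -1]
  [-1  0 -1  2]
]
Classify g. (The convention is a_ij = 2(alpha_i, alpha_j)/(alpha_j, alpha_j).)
A4

The matrix has rank 4 with 2's on the diagonal. Reading the off-diagonal entries as Dynkin edges (a single edge where a_ij = a_ji = -1; a double or triple edge where a_ij * a_ji = 2 or 3), the diagram is a chain of 4 nodes with single edges (A_4). One simple-root ordering that puts it in standard form is (alpha_3, alpha_4, alpha_1, alpha_2). So the algebra is type A_4, i.e. sl(5).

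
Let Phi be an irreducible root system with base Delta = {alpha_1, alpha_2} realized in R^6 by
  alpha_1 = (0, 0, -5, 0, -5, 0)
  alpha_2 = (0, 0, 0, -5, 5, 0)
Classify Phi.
Compute the Cartan integers a_ij = 2(alpha_i, alpha_j)/(alpha_j, alpha_j); the resulting 2x2 Cartan matrix is
[[2, -1], [-1, 2]].
All simple roots have the same length, so the diagram is simply laced. The associated Dynkin diagram is a chain of 2 nodes with single edges (A_2), so the type is A_2 (the algebra sl(3)).

type A_2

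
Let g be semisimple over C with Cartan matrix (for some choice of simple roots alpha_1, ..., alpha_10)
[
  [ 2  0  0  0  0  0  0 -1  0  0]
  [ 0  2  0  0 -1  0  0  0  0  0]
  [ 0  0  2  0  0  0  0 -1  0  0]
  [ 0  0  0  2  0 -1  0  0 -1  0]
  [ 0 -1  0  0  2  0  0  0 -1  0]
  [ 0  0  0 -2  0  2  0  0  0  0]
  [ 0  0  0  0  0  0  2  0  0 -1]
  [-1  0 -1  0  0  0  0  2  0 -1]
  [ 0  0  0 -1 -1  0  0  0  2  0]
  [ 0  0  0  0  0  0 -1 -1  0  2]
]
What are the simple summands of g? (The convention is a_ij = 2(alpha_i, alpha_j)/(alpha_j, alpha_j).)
C_5 (sp(10)) + D_5 (so(10))

The diagram associated to this matrix has two connected components: the simple roots {alpha_2, alpha_4, alpha_5, alpha_6, alpha_9} form a chain of 5 nodes with a double edge at one end; the terminal node there is the unique long simple root (C_5), and {alpha_1, alpha_3, alpha_7, alpha_8, alpha_10} form a chain of 3 nodes with a fork of two nodes at one end (D_5). A semisimple Lie algebra decomposes uniquely as the direct sum of simple ideals, one per connected component of its Dynkin diagram, so g ≅ C_5 ⊕ D_5 (dimension 55 + 45 = 100).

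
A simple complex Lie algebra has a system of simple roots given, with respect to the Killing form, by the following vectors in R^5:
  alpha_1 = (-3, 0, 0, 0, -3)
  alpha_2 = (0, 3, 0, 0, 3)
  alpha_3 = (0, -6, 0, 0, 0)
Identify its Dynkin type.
C3

Compute the Cartan integers a_ij = 2(alpha_i, alpha_j)/(alpha_j, alpha_j); the resulting 3x3 Cartan matrix is
[[2, -1, 0], [-1, 2, -1], [0, -2, 2]].
The roots have two lengths (squared-length ratio 2:1); the short ones are alpha_{1,2}. The associated Dynkin diagram is a chain of 3 nodes with a double edge at one end; the terminal node there is the unique long simple root (C_3), so the type is C_3 (the algebra sp(6)).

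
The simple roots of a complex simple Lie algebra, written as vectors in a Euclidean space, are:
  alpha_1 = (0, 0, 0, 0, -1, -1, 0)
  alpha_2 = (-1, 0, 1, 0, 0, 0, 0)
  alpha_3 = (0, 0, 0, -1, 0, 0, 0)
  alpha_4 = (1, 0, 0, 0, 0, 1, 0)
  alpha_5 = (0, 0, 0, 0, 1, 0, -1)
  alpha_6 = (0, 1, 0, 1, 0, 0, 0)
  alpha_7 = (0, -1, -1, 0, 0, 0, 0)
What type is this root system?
Compute the Cartan integers a_ij = 2(alpha_i, alpha_j)/(alpha_j, alpha_j); the resulting 7x7 Cartan matrix is
[[2, 0, 0, -1, -1, 0, 0], [0, 2, 0, -1, 0, 0, -1], [0, 0, 2, 0, 0, -1, 0], [-1, -1, 0, 2, 0, 0, 0], [-1, 0, 0, 0, 2, 0, 0], [0, 0, -2, 0, 0, 2, -1], [0, -1, 0, 0, 0, -1, 2]].
The roots have two lengths (squared-length ratio 2:1); the short ones are alpha_{3}. The associated Dynkin diagram is a chain of 7 nodes with a double edge at one end; the terminal node there is the unique short simple root (B_7), so the type is B_7 (the algebra so(15)).

B7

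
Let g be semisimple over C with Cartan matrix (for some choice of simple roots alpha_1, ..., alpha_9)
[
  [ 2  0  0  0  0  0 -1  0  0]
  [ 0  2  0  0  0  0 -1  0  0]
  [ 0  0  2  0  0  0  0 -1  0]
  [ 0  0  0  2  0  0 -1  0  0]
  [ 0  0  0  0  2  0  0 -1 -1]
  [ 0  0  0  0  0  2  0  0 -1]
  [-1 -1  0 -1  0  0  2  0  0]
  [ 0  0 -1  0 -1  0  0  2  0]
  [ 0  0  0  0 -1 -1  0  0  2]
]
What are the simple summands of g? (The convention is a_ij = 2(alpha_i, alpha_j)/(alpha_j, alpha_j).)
The diagram associated to this matrix has two connected components: the simple roots {alpha_3, alpha_5, alpha_6, alpha_8, alpha_9} form a chain of 5 nodes with single edges (A_5), and {alpha_1, alpha_2, alpha_4, alpha_7} form a chain of 2 nodes with a fork of two nodes at one end (D_4). A semisimple Lie algebra decomposes uniquely as the direct sum of simple ideals, one per connected component of its Dynkin diagram, so g ≅ A_5 ⊕ D_4 (dimension 35 + 28 = 63).

A_5 ⊕ D_4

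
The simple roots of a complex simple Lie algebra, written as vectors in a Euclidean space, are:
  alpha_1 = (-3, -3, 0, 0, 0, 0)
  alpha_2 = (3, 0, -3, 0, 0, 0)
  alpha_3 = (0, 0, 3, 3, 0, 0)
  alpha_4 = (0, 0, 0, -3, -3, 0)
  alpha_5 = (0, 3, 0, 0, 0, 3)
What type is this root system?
Compute the Cartan integers a_ij = 2(alpha_i, alpha_j)/(alpha_j, alpha_j); the resulting 5x5 Cartan matrix is
[[2, -1, 0, 0, -1], [-1, 2, -1, 0, 0], [0, -1, 2, -1, 0], [0, 0, -1, 2, 0], [-1, 0, 0, 0, 2]].
All simple roots have the same length, so the diagram is simply laced. The associated Dynkin diagram is a chain of 5 nodes with single edges (A_5), so the type is A_5 (the algebra sl(6)).

A_5 (sl(6))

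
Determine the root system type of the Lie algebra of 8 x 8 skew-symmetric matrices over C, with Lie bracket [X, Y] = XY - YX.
This is so(8) with 8 even, which has dimension 8(8-1)/2 = 28 and rank 8/2 = 4. In the classification of classical Lie algebras, the orthogonal algebra so(2n) in an even number of variables has type D_n; here n = 4, so the Dynkin diagram is a chain of 2 nodes with a fork of two nodes at one end (D_4). Hence the type is D_4.

D_4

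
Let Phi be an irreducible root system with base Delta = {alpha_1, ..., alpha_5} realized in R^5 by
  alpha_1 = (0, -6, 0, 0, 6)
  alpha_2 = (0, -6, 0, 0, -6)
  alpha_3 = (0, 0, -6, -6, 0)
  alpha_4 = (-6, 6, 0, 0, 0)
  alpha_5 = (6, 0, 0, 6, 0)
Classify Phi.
D_5

Compute the Cartan integers a_ij = 2(alpha_i, alpha_j)/(alpha_j, alpha_j); the resulting 5x5 Cartan matrix is
[[2, 0, 0, -1, 0], [0, 2, 0, -1, 0], [0, 0, 2, 0, -1], [-1, -1, 0, 2, -1], [0, 0, -1, -1, 2]].
All simple roots have the same length, so the diagram is simply laced. The associated Dynkin diagram is a chain of 3 nodes with a fork of two nodes at one end (D_5), so the type is D_5 (the algebra so(10)).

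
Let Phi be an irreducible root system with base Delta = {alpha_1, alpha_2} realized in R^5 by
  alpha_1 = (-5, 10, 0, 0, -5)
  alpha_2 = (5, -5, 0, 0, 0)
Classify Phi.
Compute the Cartan integers a_ij = 2(alpha_i, alpha_j)/(alpha_j, alpha_j); the resulting 2x2 Cartan matrix is
[[2, -3], [-1, 2]].
The roots have two lengths (squared-length ratio 3:1); the short ones are alpha_{2}. The associated Dynkin diagram is two nodes joined by a triple edge (G_2), so the type is G_2.

G_2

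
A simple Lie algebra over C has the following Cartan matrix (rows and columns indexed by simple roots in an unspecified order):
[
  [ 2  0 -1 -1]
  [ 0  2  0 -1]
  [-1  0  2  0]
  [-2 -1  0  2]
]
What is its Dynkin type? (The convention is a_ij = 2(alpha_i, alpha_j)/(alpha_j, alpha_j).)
F4

The matrix has rank 4 with 2's on the diagonal. Reading the off-diagonal entries as Dynkin edges (a single edge where a_ij = a_ji = -1; a double or triple edge where a_ij * a_ji = 2 or 3), the diagram is a chain of 4 nodes with a double edge between the middle two (F_4). One simple-root ordering that puts it in standard form is (alpha_2, alpha_4, alpha_1, alpha_3). So the algebra is type F_4.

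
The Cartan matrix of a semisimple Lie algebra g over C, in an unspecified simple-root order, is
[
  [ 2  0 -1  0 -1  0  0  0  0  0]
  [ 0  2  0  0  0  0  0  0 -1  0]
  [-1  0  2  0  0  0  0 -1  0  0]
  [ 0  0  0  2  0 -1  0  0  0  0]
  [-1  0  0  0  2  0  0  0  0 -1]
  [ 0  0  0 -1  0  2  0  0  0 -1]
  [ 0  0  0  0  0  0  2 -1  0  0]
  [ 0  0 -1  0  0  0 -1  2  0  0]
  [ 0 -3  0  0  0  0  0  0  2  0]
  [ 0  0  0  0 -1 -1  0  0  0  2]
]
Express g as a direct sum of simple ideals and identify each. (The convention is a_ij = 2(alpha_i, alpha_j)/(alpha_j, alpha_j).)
The diagram associated to this matrix has two connected components: the simple roots {alpha_1, alpha_3, alpha_4, alpha_5, alpha_6, alpha_7, alpha_8, alpha_10} form a chain of 8 nodes with single edges (A_8), and {alpha_2, alpha_9} form two nodes joined by a triple edge (G_2). A semisimple Lie algebra decomposes uniquely as the direct sum of simple ideals, one per connected component of its Dynkin diagram, so g ≅ A_8 ⊕ G_2 (dimension 80 + 14 = 94).

A8 ⊕ G2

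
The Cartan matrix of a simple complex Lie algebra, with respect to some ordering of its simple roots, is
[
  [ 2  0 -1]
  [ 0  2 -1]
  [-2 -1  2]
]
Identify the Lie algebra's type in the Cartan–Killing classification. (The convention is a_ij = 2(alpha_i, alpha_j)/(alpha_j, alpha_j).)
The matrix has rank 3 with 2's on the diagonal. Reading the off-diagonal entries as Dynkin edges (a single edge where a_ij = a_ji = -1; a double or triple edge where a_ij * a_ji = 2 or 3), the diagram is a chain of 3 nodes with a double edge at one end; the terminal node there is the unique short simple root (B_3). One simple-root ordering that puts it in standard form is (alpha_2, alpha_3, alpha_1). So the algebra is type B_3, i.e. so(7).

B_3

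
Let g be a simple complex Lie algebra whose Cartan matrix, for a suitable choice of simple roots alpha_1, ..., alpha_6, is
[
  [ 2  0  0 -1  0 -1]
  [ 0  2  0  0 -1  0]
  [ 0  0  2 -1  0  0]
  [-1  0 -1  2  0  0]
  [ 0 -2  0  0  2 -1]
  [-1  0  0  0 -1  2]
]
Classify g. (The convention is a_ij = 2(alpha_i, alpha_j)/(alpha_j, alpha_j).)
B_6

The matrix has rank 6 with 2's on the diagonal. Reading the off-diagonal entries as Dynkin edges (a single edge where a_ij = a_ji = -1; a double or triple edge where a_ij * a_ji = 2 or 3), the diagram is a chain of 6 nodes with a double edge at one end; the terminal node there is the unique short simple root (B_6). One simple-root ordering that puts it in standard form is (alpha_3, alpha_4, alpha_1, alpha_6, alpha_5, alpha_2). So the algebra is type B_6, i.e. so(13).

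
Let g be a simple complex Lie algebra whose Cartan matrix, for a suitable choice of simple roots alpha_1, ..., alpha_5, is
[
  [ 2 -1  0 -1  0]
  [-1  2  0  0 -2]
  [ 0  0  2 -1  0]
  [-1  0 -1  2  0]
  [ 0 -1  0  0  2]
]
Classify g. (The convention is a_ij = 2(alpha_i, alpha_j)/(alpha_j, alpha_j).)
The matrix has rank 5 with 2's on the diagonal. Reading the off-diagonal entries as Dynkin edges (a single edge where a_ij = a_ji = -1; a double or triple edge where a_ij * a_ji = 2 or 3), the diagram is a chain of 5 nodes with a double edge at one end; the terminal node there is the unique short simple root (B_5). One simple-root ordering that puts it in standard form is (alpha_3, alpha_4, alpha_1, alpha_2, alpha_5). So the algebra is type B_5, i.e. so(11).

type B_5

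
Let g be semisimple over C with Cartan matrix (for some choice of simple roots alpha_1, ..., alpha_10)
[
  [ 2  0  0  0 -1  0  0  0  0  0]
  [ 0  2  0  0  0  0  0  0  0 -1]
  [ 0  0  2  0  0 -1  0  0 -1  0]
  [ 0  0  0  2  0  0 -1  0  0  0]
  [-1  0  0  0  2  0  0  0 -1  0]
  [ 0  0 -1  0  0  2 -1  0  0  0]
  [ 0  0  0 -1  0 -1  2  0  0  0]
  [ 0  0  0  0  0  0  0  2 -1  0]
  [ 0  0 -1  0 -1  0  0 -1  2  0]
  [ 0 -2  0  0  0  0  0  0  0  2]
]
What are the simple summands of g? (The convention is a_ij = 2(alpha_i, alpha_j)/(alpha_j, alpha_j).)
type B_2 ⊕ type E_8

The diagram associated to this matrix has two connected components: the simple roots {alpha_2, alpha_10} form a chain of 2 nodes with a double edge at one end; the terminal node there is the unique short simple root (B_2), and {alpha_1, alpha_3, alpha_4, alpha_5, alpha_6, alpha_7, alpha_8, alpha_9} form a chain of 7 nodes with one extra node attached to the third node from one end (E_8). A semisimple Lie algebra decomposes uniquely as the direct sum of simple ideals, one per connected component of its Dynkin diagram, so g ≅ B_2 ⊕ E_8 (dimension 10 + 248 = 258).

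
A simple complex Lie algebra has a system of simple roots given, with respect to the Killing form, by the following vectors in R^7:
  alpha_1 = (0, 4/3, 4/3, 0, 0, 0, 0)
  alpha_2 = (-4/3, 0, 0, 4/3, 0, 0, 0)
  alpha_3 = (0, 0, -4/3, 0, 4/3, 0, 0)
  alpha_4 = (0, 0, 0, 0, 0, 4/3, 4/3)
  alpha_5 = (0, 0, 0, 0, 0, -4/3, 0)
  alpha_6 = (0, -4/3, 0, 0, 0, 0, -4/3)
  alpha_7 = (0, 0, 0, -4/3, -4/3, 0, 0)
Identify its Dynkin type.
type B_7

Compute the Cartan integers a_ij = 2(alpha_i, alpha_j)/(alpha_j, alpha_j); the resulting 7x7 Cartan matrix is
[[2, 0, -1, 0, 0, -1, 0], [0, 2, 0, 0, 0, 0, -1], [-1, 0, 2, 0, 0, 0, -1], [0, 0, 0, 2, -2, -1, 0], [0, 0, 0, -1, 2, 0, 0], [-1, 0, 0, -1, 0, 2, 0], [0, -1, -1, 0, 0, 0, 2]].
The roots have two lengths (squared-length ratio 2:1); the short ones are alpha_{5}. The associated Dynkin diagram is a chain of 7 nodes with a double edge at one end; the terminal node there is the unique short simple root (B_7), so the type is B_7 (the algebra so(15)).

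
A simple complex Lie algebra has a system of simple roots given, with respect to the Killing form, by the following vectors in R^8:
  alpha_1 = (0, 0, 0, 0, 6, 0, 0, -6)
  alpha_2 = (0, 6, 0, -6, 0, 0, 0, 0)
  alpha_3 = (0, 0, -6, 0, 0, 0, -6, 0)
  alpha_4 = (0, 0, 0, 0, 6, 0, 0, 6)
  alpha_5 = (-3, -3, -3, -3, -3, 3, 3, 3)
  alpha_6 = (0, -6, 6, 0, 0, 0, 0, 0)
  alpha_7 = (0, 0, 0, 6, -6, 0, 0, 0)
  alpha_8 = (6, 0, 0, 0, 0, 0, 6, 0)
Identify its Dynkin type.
Compute the Cartan integers a_ij = 2(alpha_i, alpha_j)/(alpha_j, alpha_j); the resulting 8x8 Cartan matrix is
[[2, 0, 0, 0, -1, 0, -1, 0], [0, 2, 0, 0, 0, -1, -1, 0], [0, 0, 2, 0, 0, -1, 0, -1], [0, 0, 0, 2, 0, 0, -1, 0], [-1, 0, 0, 0, 2, 0, 0, 0], [0, -1, -1, 0, 0, 2, 0, 0], [-1, -1, 0, -1, 0, 0, 2, 0], [0, 0, -1, 0, 0, 0, 0, 2]].
All simple roots have the same length, so the diagram is simply laced. The associated Dynkin diagram is a chain of 7 nodes with one extra node attached to the third node from one end (E_8), so the type is E_8.

type E_8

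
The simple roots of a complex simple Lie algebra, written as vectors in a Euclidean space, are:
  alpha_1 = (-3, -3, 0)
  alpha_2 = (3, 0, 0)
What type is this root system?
Compute the Cartan integers a_ij = 2(alpha_i, alpha_j)/(alpha_j, alpha_j); the resulting 2x2 Cartan matrix is
[[2, -2], [-1, 2]].
The roots have two lengths (squared-length ratio 2:1); the short ones are alpha_{2}. The associated Dynkin diagram is a chain of 2 nodes with a double edge at one end; the terminal node there is the unique short simple root (B_2), so the type is B_2 (the algebra so(5)).

B_2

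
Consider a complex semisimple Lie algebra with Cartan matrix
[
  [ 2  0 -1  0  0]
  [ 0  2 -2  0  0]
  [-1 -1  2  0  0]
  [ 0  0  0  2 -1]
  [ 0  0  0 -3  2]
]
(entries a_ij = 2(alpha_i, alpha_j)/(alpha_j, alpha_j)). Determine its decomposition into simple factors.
C_3 ⊕ G_2

The diagram associated to this matrix has two connected components: the simple roots {alpha_1, alpha_2, alpha_3} form a chain of 3 nodes with a double edge at one end; the terminal node there is the unique long simple root (C_3), and {alpha_4, alpha_5} form two nodes joined by a triple edge (G_2). A semisimple Lie algebra decomposes uniquely as the direct sum of simple ideals, one per connected component of its Dynkin diagram, so g ≅ C_3 ⊕ G_2 (dimension 21 + 14 = 35).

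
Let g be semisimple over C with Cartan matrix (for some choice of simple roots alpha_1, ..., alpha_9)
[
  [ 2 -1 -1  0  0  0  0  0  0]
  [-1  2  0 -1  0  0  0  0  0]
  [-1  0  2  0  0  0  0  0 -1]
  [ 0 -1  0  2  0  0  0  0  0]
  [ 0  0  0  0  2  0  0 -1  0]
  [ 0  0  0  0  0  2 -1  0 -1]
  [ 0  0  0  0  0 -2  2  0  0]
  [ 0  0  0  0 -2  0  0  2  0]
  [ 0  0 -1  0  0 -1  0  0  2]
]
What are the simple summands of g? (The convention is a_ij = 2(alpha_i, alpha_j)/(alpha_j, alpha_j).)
B_2 ⊕ C_7

The diagram associated to this matrix has two connected components: the simple roots {alpha_5, alpha_8} form a chain of 2 nodes with a double edge at one end; the terminal node there is the unique short simple root (B_2), and {alpha_1, alpha_2, alpha_3, alpha_4, alpha_6, alpha_7, alpha_9} form a chain of 7 nodes with a double edge at one end; the terminal node there is the unique long simple root (C_7). A semisimple Lie algebra decomposes uniquely as the direct sum of simple ideals, one per connected component of its Dynkin diagram, so g ≅ B_2 ⊕ C_7 (dimension 10 + 105 = 115).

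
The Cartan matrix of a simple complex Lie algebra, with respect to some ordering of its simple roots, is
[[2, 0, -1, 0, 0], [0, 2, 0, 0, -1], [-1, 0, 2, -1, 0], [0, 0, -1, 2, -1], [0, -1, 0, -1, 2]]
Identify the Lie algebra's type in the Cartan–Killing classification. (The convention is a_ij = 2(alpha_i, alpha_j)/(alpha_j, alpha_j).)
The matrix has rank 5 with 2's on the diagonal. Reading the off-diagonal entries as Dynkin edges (a single edge where a_ij = a_ji = -1; a double or triple edge where a_ij * a_ji = 2 or 3), the diagram is a chain of 5 nodes with single edges (A_5). One simple-root ordering that puts it in standard form is (alpha_2, alpha_5, alpha_4, alpha_3, alpha_1). So the algebra is type A_5, i.e. sl(6).

type A_5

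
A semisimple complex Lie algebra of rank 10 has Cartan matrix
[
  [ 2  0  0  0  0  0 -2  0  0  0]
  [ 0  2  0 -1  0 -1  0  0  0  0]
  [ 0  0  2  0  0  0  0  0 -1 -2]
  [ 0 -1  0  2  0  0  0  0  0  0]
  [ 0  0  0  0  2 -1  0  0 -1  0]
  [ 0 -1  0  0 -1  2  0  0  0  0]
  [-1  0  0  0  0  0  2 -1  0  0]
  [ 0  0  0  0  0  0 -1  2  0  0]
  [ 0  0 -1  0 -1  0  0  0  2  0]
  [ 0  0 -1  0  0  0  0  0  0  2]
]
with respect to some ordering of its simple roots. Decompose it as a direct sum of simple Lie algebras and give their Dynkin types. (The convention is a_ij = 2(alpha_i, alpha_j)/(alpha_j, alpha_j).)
The diagram associated to this matrix has two connected components: the simple roots {alpha_2, alpha_3, alpha_4, alpha_5, alpha_6, alpha_9, alpha_10} form a chain of 7 nodes with a double edge at one end; the terminal node there is the unique short simple root (B_7), and {alpha_1, alpha_7, alpha_8} form a chain of 3 nodes with a double edge at one end; the terminal node there is the unique long simple root (C_3). A semisimple Lie algebra decomposes uniquely as the direct sum of simple ideals, one per connected component of its Dynkin diagram, so g ≅ B_7 ⊕ C_3 (dimension 105 + 21 = 126).

B7 ⊕ C3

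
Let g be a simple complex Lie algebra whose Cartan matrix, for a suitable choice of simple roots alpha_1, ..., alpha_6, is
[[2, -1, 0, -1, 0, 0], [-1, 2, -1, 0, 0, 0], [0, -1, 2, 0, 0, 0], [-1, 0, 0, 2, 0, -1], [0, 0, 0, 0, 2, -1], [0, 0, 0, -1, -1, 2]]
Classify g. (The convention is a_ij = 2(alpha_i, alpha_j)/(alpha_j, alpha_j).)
The matrix has rank 6 with 2's on the diagonal. Reading the off-diagonal entries as Dynkin edges (a single edge where a_ij = a_ji = -1; a double or triple edge where a_ij * a_ji = 2 or 3), the diagram is a chain of 6 nodes with single edges (A_6). One simple-root ordering that puts it in standard form is (alpha_3, alpha_2, alpha_1, alpha_4, alpha_6, alpha_5). So the algebra is type A_6, i.e. sl(7).

A_6 (sl(7))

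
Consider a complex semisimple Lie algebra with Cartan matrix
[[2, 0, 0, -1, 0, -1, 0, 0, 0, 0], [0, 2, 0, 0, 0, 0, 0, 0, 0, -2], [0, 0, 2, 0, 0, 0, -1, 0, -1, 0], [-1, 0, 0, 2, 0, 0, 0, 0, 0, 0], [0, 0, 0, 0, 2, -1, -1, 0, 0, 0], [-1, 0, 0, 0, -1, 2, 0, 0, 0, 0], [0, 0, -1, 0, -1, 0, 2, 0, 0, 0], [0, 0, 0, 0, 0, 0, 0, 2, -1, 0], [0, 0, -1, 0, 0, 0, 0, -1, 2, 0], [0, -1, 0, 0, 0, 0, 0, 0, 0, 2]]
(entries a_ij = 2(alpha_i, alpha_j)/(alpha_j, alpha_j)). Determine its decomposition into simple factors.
The diagram associated to this matrix has two connected components: the simple roots {alpha_1, alpha_3, alpha_4, alpha_5, alpha_6, alpha_7, alpha_8, alpha_9} form a chain of 8 nodes with single edges (A_8), and {alpha_2, alpha_10} form a chain of 2 nodes with a double edge at one end; the terminal node there is the unique short simple root (B_2). A semisimple Lie algebra decomposes uniquely as the direct sum of simple ideals, one per connected component of its Dynkin diagram, so g ≅ A_8 ⊕ B_2 (dimension 80 + 10 = 90).

A_8 ⊕ B_2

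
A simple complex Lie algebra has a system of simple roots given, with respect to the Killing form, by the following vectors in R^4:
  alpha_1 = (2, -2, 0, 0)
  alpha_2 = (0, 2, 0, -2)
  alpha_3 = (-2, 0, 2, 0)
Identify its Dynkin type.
Compute the Cartan integers a_ij = 2(alpha_i, alpha_j)/(alpha_j, alpha_j); the resulting 3x3 Cartan matrix is
[[2, -1, -1], [-1, 2, 0], [-1, 0, 2]].
All simple roots have the same length, so the diagram is simply laced. The associated Dynkin diagram is a chain of 3 nodes with single edges (A_3), so the type is A_3 (the algebra sl(4)).

type A_3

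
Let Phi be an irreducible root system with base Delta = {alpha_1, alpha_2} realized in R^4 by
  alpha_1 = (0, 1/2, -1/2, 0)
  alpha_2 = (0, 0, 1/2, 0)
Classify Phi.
B2

Compute the Cartan integers a_ij = 2(alpha_i, alpha_j)/(alpha_j, alpha_j); the resulting 2x2 Cartan matrix is
[[2, -2], [-1, 2]].
The roots have two lengths (squared-length ratio 2:1); the short ones are alpha_{2}. The associated Dynkin diagram is a chain of 2 nodes with a double edge at one end; the terminal node there is the unique short simple root (B_2), so the type is B_2 (the algebra so(5)).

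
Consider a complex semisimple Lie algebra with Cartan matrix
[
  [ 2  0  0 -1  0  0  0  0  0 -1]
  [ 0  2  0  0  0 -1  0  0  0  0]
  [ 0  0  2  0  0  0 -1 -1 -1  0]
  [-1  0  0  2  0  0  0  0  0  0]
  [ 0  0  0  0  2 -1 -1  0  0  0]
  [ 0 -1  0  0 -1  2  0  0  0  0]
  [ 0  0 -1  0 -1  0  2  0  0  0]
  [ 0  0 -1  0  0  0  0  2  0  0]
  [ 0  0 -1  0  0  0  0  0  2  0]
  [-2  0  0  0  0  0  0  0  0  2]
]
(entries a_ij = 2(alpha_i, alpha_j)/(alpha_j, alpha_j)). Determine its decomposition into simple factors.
C3 ⊕ D7

The diagram associated to this matrix has two connected components: the simple roots {alpha_1, alpha_4, alpha_10} form a chain of 3 nodes with a double edge at one end; the terminal node there is the unique long simple root (C_3), and {alpha_2, alpha_3, alpha_5, alpha_6, alpha_7, alpha_8, alpha_9} form a chain of 5 nodes with a fork of two nodes at one end (D_7). A semisimple Lie algebra decomposes uniquely as the direct sum of simple ideals, one per connected component of its Dynkin diagram, so g ≅ C_3 ⊕ D_7 (dimension 21 + 91 = 112).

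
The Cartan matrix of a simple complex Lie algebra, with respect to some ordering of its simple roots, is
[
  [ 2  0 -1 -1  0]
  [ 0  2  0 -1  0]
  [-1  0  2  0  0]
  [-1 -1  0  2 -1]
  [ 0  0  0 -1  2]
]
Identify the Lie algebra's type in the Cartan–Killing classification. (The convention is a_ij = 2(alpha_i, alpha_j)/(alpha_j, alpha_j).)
type D_5

The matrix has rank 5 with 2's on the diagonal. Reading the off-diagonal entries as Dynkin edges (a single edge where a_ij = a_ji = -1; a double or triple edge where a_ij * a_ji = 2 or 3), the diagram is a chain of 3 nodes with a fork of two nodes at one end (D_5). One simple-root ordering that puts it in standard form is (alpha_3, alpha_1, alpha_4, alpha_5, alpha_2). So the algebra is type D_5, i.e. so(10).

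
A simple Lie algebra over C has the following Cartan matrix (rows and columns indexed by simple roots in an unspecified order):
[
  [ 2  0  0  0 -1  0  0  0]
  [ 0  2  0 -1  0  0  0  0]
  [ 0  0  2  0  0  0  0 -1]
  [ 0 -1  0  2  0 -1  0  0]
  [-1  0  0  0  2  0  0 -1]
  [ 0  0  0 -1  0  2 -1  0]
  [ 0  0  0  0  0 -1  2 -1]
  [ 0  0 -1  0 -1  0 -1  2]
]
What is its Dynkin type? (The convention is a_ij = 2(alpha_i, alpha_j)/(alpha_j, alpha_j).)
The matrix has rank 8 with 2's on the diagonal. Reading the off-diagonal entries as Dynkin edges (a single edge where a_ij = a_ji = -1; a double or triple edge where a_ij * a_ji = 2 or 3), the diagram is a chain of 7 nodes with one extra node attached to the third node from one end (E_8). One simple-root ordering that puts it in standard form is (alpha_1, alpha_3, alpha_5, alpha_8, alpha_7, alpha_6, alpha_4, alpha_2). So the algebra is type E_8.

E8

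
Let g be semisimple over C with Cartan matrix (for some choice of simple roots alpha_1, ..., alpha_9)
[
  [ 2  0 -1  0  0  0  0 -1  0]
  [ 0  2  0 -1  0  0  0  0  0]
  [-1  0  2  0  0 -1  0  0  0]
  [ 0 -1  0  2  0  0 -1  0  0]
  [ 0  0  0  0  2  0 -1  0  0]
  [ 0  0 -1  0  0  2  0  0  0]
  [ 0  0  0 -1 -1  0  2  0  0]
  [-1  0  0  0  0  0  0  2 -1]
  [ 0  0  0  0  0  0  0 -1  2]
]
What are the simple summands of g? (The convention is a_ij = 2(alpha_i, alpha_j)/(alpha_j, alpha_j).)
The diagram associated to this matrix has two connected components: the simple roots {alpha_2, alpha_4, alpha_5, alpha_7} form a chain of 4 nodes with single edges (A_4), and {alpha_1, alpha_3, alpha_6, alpha_8, alpha_9} form a chain of 5 nodes with single edges (A_5). A semisimple Lie algebra decomposes uniquely as the direct sum of simple ideals, one per connected component of its Dynkin diagram, so g ≅ A_4 ⊕ A_5 (dimension 24 + 35 = 59).

type A_4 + type A_5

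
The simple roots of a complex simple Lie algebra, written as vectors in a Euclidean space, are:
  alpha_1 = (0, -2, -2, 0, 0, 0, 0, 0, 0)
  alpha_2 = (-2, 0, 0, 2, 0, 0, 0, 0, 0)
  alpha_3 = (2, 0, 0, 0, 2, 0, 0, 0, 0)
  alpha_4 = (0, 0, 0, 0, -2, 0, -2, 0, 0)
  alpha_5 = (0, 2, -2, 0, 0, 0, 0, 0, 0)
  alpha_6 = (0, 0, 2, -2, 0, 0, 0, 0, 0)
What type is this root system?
D_6

Compute the Cartan integers a_ij = 2(alpha_i, alpha_j)/(alpha_j, alpha_j); the resulting 6x6 Cartan matrix is
[[2, 0, 0, 0, 0, -1], [0, 2, -1, 0, 0, -1], [0, -1, 2, -1, 0, 0], [0, 0, -1, 2, 0, 0], [0, 0, 0, 0, 2, -1], [-1, -1, 0, 0, -1, 2]].
All simple roots have the same length, so the diagram is simply laced. The associated Dynkin diagram is a chain of 4 nodes with a fork of two nodes at one end (D_6), so the type is D_6 (the algebra so(12)).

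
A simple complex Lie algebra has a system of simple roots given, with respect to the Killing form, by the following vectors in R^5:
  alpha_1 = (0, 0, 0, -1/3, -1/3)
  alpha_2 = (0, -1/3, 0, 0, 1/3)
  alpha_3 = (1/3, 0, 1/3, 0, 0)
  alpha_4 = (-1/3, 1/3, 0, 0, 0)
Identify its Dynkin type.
A4

Compute the Cartan integers a_ij = 2(alpha_i, alpha_j)/(alpha_j, alpha_j); the resulting 4x4 Cartan matrix is
[[2, -1, 0, 0], [-1, 2, 0, -1], [0, 0, 2, -1], [0, -1, -1, 2]].
All simple roots have the same length, so the diagram is simply laced. The associated Dynkin diagram is a chain of 4 nodes with single edges (A_4), so the type is A_4 (the algebra sl(5)).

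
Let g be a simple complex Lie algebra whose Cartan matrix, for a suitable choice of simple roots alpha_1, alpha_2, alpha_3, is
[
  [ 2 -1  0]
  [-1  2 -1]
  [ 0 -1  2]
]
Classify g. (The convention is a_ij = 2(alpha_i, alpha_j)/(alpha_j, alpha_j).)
The matrix has rank 3 with 2's on the diagonal. Reading the off-diagonal entries as Dynkin edges (a single edge where a_ij = a_ji = -1; a double or triple edge where a_ij * a_ji = 2 or 3), the diagram is a chain of 3 nodes with single edges (A_3). One simple-root ordering that puts it in standard form is (alpha_3, alpha_2, alpha_1). So the algebra is type A_3, i.e. sl(4).

A3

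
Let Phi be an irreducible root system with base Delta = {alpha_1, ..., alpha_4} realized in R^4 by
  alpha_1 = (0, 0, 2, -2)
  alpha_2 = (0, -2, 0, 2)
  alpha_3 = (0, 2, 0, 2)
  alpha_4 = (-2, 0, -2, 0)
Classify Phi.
type D_4

Compute the Cartan integers a_ij = 2(alpha_i, alpha_j)/(alpha_j, alpha_j); the resulting 4x4 Cartan matrix is
[[2, -1, -1, -1], [-1, 2, 0, 0], [-1, 0, 2, 0], [-1, 0, 0, 2]].
All simple roots have the same length, so the diagram is simply laced. The associated Dynkin diagram is a chain of 2 nodes with a fork of two nodes at one end (D_4), so the type is D_4 (the algebra so(8)).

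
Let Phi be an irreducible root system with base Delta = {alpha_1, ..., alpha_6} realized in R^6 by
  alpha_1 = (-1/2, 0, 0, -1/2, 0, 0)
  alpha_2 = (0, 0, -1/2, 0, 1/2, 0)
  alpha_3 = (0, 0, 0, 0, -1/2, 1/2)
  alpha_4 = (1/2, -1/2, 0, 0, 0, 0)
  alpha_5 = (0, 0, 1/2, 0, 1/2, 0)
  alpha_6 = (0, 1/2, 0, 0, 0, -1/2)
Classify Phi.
Compute the Cartan integers a_ij = 2(alpha_i, alpha_j)/(alpha_j, alpha_j); the resulting 6x6 Cartan matrix is
[[2, 0, 0, -1, 0, 0], [0, 2, -1, 0, 0, 0], [0, -1, 2, 0, -1, -1], [-1, 0, 0, 2, 0, -1], [0, 0, -1, 0, 2, 0], [0, 0, -1, -1, 0, 2]].
All simple roots have the same length, so the diagram is simply laced. The associated Dynkin diagram is a chain of 4 nodes with a fork of two nodes at one end (D_6), so the type is D_6 (the algebra so(12)).

type D_6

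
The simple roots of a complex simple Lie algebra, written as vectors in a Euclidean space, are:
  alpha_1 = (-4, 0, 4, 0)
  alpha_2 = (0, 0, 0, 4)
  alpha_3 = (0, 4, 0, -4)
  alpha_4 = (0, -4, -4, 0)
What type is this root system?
B_4

Compute the Cartan integers a_ij = 2(alpha_i, alpha_j)/(alpha_j, alpha_j); the resulting 4x4 Cartan matrix is
[[2, 0, 0, -1], [0, 2, -1, 0], [0, -2, 2, -1], [-1, 0, -1, 2]].
The roots have two lengths (squared-length ratio 2:1); the short ones are alpha_{2}. The associated Dynkin diagram is a chain of 4 nodes with a double edge at one end; the terminal node there is the unique short simple root (B_4), so the type is B_4 (the algebra so(9)).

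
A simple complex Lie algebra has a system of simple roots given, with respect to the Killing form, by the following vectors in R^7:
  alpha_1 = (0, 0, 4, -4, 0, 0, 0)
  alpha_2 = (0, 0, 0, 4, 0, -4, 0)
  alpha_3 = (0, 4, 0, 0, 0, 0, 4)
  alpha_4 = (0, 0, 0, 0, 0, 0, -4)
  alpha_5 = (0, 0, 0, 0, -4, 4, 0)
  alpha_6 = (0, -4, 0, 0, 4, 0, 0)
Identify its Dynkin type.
B6

Compute the Cartan integers a_ij = 2(alpha_i, alpha_j)/(alpha_j, alpha_j); the resulting 6x6 Cartan matrix is
[[2, -1, 0, 0, 0, 0], [-1, 2, 0, 0, -1, 0], [0, 0, 2, -2, 0, -1], [0, 0, -1, 2, 0, 0], [0, -1, 0, 0, 2, -1], [0, 0, -1, 0, -1, 2]].
The roots have two lengths (squared-length ratio 2:1); the short ones are alpha_{4}. The associated Dynkin diagram is a chain of 6 nodes with a double edge at one end; the terminal node there is the unique short simple root (B_6), so the type is B_6 (the algebra so(13)).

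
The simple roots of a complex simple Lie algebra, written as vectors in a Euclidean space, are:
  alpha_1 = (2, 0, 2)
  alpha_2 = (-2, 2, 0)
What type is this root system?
Compute the Cartan integers a_ij = 2(alpha_i, alpha_j)/(alpha_j, alpha_j); the resulting 2x2 Cartan matrix is
[[2, -1], [-1, 2]].
All simple roots have the same length, so the diagram is simply laced. The associated Dynkin diagram is a chain of 2 nodes with single edges (A_2), so the type is A_2 (the algebra sl(3)).

A_2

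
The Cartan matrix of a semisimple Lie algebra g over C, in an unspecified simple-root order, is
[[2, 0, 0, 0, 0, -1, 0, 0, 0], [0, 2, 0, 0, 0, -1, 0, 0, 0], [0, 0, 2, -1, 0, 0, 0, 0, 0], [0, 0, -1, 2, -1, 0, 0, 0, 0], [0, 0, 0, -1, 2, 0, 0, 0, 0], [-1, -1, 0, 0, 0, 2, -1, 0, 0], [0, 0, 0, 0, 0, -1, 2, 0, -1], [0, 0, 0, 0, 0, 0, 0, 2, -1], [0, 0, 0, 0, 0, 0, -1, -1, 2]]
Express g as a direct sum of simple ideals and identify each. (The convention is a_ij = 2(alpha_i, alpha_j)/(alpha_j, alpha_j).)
type A_3 ⊕ type D_6

The diagram associated to this matrix has two connected components: the simple roots {alpha_3, alpha_4, alpha_5} form a chain of 3 nodes with single edges (A_3), and {alpha_1, alpha_2, alpha_6, alpha_7, alpha_8, alpha_9} form a chain of 4 nodes with a fork of two nodes at one end (D_6). A semisimple Lie algebra decomposes uniquely as the direct sum of simple ideals, one per connected component of its Dynkin diagram, so g ≅ A_3 ⊕ D_6 (dimension 15 + 66 = 81).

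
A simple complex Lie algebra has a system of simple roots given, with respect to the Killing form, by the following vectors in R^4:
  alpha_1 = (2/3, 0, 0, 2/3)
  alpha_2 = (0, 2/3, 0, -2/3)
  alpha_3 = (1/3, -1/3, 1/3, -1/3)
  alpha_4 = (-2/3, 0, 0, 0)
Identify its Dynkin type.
Compute the Cartan integers a_ij = 2(alpha_i, alpha_j)/(alpha_j, alpha_j); the resulting 4x4 Cartan matrix is
[[2, -1, 0, -2], [-1, 2, 0, 0], [0, 0, 2, -1], [-1, 0, -1, 2]].
The roots have two lengths (squared-length ratio 2:1); the short ones are alpha_{3,4}. The associated Dynkin diagram is a chain of 4 nodes with a double edge between the middle two (F_4), so the type is F_4.

F_4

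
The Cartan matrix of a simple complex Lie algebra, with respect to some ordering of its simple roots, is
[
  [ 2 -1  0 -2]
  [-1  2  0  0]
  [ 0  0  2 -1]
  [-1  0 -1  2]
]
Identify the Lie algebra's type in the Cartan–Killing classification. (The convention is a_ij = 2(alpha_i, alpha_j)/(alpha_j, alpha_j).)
type F_4

The matrix has rank 4 with 2's on the diagonal. Reading the off-diagonal entries as Dynkin edges (a single edge where a_ij = a_ji = -1; a double or triple edge where a_ij * a_ji = 2 or 3), the diagram is a chain of 4 nodes with a double edge between the middle two (F_4). One simple-root ordering that puts it in standard form is (alpha_2, alpha_1, alpha_4, alpha_3). So the algebra is type F_4.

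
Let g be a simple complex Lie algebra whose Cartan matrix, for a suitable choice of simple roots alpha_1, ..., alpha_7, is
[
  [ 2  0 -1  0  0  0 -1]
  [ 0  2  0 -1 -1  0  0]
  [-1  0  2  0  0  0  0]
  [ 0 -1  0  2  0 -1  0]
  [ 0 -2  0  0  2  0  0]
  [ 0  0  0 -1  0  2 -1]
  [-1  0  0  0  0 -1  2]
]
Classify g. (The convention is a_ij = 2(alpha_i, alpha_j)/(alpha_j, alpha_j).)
C_7 (sp(14))

The matrix has rank 7 with 2's on the diagonal. Reading the off-diagonal entries as Dynkin edges (a single edge where a_ij = a_ji = -1; a double or triple edge where a_ij * a_ji = 2 or 3), the diagram is a chain of 7 nodes with a double edge at one end; the terminal node there is the unique long simple root (C_7). One simple-root ordering that puts it in standard form is (alpha_3, alpha_1, alpha_7, alpha_6, alpha_4, alpha_2, alpha_5). So the algebra is type C_7, i.e. sp(14).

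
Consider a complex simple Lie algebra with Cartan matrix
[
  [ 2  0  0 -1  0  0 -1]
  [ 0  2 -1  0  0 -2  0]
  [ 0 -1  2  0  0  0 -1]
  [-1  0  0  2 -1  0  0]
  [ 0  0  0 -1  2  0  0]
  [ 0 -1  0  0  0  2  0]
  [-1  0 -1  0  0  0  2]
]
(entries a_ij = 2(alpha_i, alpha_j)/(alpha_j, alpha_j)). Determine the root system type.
The matrix has rank 7 with 2's on the diagonal. Reading the off-diagonal entries as Dynkin edges (a single edge where a_ij = a_ji = -1; a double or triple edge where a_ij * a_ji = 2 or 3), the diagram is a chain of 7 nodes with a double edge at one end; the terminal node there is the unique short simple root (B_7). One simple-root ordering that puts it in standard form is (alpha_5, alpha_4, alpha_1, alpha_7, alpha_3, alpha_2, alpha_6). So the algebra is type B_7, i.e. so(15).

B_7 (so(15))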